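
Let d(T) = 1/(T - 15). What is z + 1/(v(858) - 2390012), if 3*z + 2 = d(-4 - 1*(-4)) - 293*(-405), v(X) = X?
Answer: 4252560327331/107511930 ≈ 39554.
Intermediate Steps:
d(T) = 1/(-15 + T)
z = 1779944/45 (z = -2/3 + (1/(-15 + (-4 - 1*(-4))) - 293*(-405))/3 = -2/3 + (1/(-15 + (-4 + 4)) + 118665)/3 = -2/3 + (1/(-15 + 0) + 118665)/3 = -2/3 + (1/(-15) + 118665)/3 = -2/3 + (-1/15 + 118665)/3 = -2/3 + (1/3)*(1779974/15) = -2/3 + 1779974/45 = 1779944/45 ≈ 39554.)
z + 1/(v(858) - 2390012) = 1779944/45 + 1/(858 - 2390012) = 1779944/45 + 1/(-2389154) = 1779944/45 - 1/2389154 = 4252560327331/107511930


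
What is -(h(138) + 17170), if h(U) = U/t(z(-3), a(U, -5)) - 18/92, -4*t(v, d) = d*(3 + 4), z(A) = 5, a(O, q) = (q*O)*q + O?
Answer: -71872709/4186 ≈ -17170.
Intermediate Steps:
a(O, q) = O + O*q² (a(O, q) = (O*q)*q + O = O*q² + O = O + O*q²)
t(v, d) = -7*d/4 (t(v, d) = -d*(3 + 4)/4 = -d*7/4 = -7*d/4)
h(U) = -911/4186 (h(U) = U/((-7*U*(1 + (-5)²)/4)) - 18/92 = U/((-7*U*(1 + 25)/4)) - 18*1/92 = U/((-7*U*26/4)) - 9/46 = U/((-91*U/2)) - 9/46 = U*(-2/(91*U)) - 9/46 = -2/91 - 9/46 = -911/4186)
-(h(138) + 17170) = -(-911/4186 + 17170) = -1*71872709/4186 = -71872709/4186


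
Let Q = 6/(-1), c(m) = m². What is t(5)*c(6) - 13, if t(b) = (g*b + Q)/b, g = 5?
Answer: 619/5 ≈ 123.80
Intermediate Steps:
Q = -6 (Q = 6*(-1) = -6)
t(b) = (-6 + 5*b)/b (t(b) = (5*b - 6)/b = (-6 + 5*b)/b)
t(5)*c(6) - 13 = (5 - 6/5)*6² - 13 = (5 - 6*⅕)*36 - 13 = (5 - 6/5)*36 - 13 = (19/5)*36 - 13 = 684/5 - 13 = 619/5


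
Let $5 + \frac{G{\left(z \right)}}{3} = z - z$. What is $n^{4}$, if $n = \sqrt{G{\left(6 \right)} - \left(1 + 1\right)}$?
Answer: $289$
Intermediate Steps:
$G{\left(z \right)} = -15$ ($G{\left(z \right)} = -15 + 3 \left(z - z\right) = -15 + 3 \cdot 0 = -15 + 0 = -15$)
$n = i \sqrt{17}$ ($n = \sqrt{-15 - \left(1 + 1\right)} = \sqrt{-15 - 2} = \sqrt{-17} = i \sqrt{17} \approx 4.1231 i$)
$n^{4} = \left(i \sqrt{17}\right)^{4} = 289$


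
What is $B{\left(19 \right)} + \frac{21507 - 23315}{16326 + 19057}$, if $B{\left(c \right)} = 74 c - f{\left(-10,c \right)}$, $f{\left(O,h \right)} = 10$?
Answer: $\frac{49392860}{35383} \approx 1395.9$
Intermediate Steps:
$B{\left(c \right)} = -10 + 74 c$ ($B{\left(c \right)} = 74 c - 10 = -10 + 74 c$)
$B{\left(19 \right)} + \frac{21507 - 23315}{16326 + 19057} = \left(-10 + 74 \cdot 19\right) + \frac{21507 - 23315}{16326 + 19057} = \left(-10 + 1406\right) - \frac{1808}{35383} = 1396 - \frac{1808}{35383} = \frac{49392860}{35383}$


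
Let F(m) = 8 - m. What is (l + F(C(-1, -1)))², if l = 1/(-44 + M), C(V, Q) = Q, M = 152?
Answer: 946729/11664 ≈ 81.167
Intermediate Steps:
l = 1/108 (l = 1/(-44 + 152) = 1/108 ≈ 0.0092593)
(l + F(C(-1, -1)))² = (1/108 + (8 - 1*(-1)))² = (1/108 + (8 + 1))² = (1/108 + 9)² = (973/108)² = 946729/11664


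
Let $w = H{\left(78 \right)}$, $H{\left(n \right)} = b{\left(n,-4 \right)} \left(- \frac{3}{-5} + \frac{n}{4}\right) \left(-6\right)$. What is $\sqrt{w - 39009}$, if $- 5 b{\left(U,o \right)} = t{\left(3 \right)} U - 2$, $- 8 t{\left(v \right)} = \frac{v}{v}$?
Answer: $\frac{i \sqrt{3929241}}{10} \approx 198.22 i$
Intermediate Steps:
$t{\left(v \right)} = - \frac{1}{8}$ ($t{\left(v \right)} = - \frac{v \frac{1}{v}}{8} = \left(- \frac{1}{8}\right) 1 = - \frac{1}{8}$)
$b{\left(U,o \right)} = \frac{2}{5} + \frac{U}{40}$ ($b{\left(U,o \right)} = - \frac{- \frac{U}{8} - 2}{5} = - \frac{-2 - \frac{U}{8}}{5} = \frac{2}{5} + \frac{U}{40}$)
$H{\left(n \right)} = - 6 \left(\frac{2}{5} + \frac{n}{40}\right) \left(\frac{3}{5} + \frac{n}{4}\right)$ ($H{\left(n \right)} = \left(\frac{2}{5} + \frac{n}{40}\right) \left(- \frac{3}{-5} + \frac{n}{4}\right) \left(-6\right) = \left(\frac{2}{5} + \frac{n}{40}\right) \left(\left(-3\right) \left(- \frac{1}{5}\right) + n \frac{1}{4}\right) \left(-6\right) = \left(\frac{2}{5} + \frac{n}{40}\right) \left(\frac{3}{5} + \frac{n}{4}\right) \left(-6\right) = - 6 \left(\frac{2}{5} + \frac{n}{40}\right) \left(\frac{3}{5} + \frac{n}{4}\right)$)
$w = - \frac{28341}{100}$ ($w = \frac{3 \left(-16 - 78\right) \left(12 + 5 \cdot 78\right)}{400} = \frac{3 \left(-16 - 78\right) \left(12 + 390\right)}{400} = \frac{3}{400} \left(-94\right) 402 = - \frac{28341}{100} \approx -283.41$)
$\sqrt{w - 39009} = \sqrt{- \frac{28341}{100} - 39009} = \sqrt{- \frac{3929241}{100}} = \frac{i \sqrt{3929241}}{10}$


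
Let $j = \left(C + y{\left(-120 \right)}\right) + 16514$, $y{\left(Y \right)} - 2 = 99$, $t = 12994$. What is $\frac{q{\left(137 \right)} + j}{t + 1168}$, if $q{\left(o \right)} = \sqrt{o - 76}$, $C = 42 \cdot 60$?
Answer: $\frac{19135}{14162} + \frac{\sqrt{61}}{14162} \approx 1.3517$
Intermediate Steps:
$y{\left(Y \right)} = 101$ ($y{\left(Y \right)} = 2 + 99 = 101$)
$C = 2520$
$j = 19135$ ($j = \left(2520 + 101\right) + 16514 = 2621 + 16514 = 19135$)
$q{\left(o \right)} = \sqrt{-76 + o}$
$\frac{q{\left(137 \right)} + j}{t + 1168} = \frac{\sqrt{-76 + 137} + 19135}{12994 + 1168} = \frac{\sqrt{61} + 19135}{14162} = \left(19135 + \sqrt{61}\right) \frac{1}{14162} = \frac{19135}{14162} + \frac{\sqrt{61}}{14162}$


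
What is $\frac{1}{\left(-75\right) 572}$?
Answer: $- \frac{1}{42900} \approx -2.331 \cdot 10^{-5}$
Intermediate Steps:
$\frac{1}{\left(-75\right) 572} = \frac{1}{-42900} = - \frac{1}{42900}$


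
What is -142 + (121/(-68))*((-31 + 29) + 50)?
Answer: -3866/17 ≈ -227.41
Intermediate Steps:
-142 + (121/(-68))*((-31 + 29) + 50) = -142 + (121*(-1/68))*(-2 + 50) = -142 - 121/68*48 = -142 - 1452/17 = -3866/17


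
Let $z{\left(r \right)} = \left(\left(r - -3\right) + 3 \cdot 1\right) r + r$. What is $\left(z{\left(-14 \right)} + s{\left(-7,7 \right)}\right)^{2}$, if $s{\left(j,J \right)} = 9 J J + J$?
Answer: $298116$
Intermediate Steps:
$s{\left(j,J \right)} = J + 9 J^{2}$ ($s{\left(j,J \right)} = 9 J^{2} + J = J + 9 J^{2}$)
$z{\left(r \right)} = r + r \left(6 + r\right)$ ($z{\left(r \right)} = \left(\left(r + 3\right) + 3\right) r + r = \left(\left(3 + r\right) + 3\right) r + r = \left(6 + r\right) r + r = r \left(6 + r\right) + r = r + r \left(6 + r\right)$)
$\left(z{\left(-14 \right)} + s{\left(-7,7 \right)}\right)^{2} = \left(- 14 \left(7 - 14\right) + 7 \left(1 + 9 \cdot 7\right)\right)^{2} = \left(\left(-14\right) \left(-7\right) + 7 \left(1 + 63\right)\right)^{2} = \left(98 + 7 \cdot 64\right)^{2} = \left(98 + 448\right)^{2} = 546^{2} = 298116$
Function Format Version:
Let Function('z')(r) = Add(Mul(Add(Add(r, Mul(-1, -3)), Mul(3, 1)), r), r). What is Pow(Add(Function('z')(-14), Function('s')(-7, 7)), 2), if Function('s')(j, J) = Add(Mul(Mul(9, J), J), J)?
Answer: 298116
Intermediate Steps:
Function('s')(j, J) = Add(J, Mul(9, Pow(J, 2))) (Function('s')(j, J) = Add(Mul(9, Pow(J, 2)), J) = Add(J, Mul(9, Pow(J, 2))))
Function('z')(r) = Add(r, Mul(r, Add(6, r))) (Function('z')(r) = Add(Mul(Add(Add(r, 3), 3), r), r) = Add(Mul(Add(Add(3, r), 3), r), r) = Add(Mul(Add(6, r), r), r) = Add(Mul(r, Add(6, r)), r) = Add(r, Mul(r, Add(6, r))))
Pow(Add(Function('z')(-14), Function('s')(-7, 7)), 2) = Pow(Add(Mul(-14, Add(7, -14)), Mul(7, Add(1, Mul(9, 7)))), 2) = Pow(Add(Mul(-14, -7), Mul(7, Add(1, 63))), 2) = Pow(Add(98, Mul(7, 64)), 2) = Pow(Add(98, 448), 2) = Pow(546, 2) = 298116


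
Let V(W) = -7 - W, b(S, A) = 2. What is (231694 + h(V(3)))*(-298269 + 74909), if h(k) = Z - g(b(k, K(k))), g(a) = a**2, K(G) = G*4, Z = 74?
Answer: -51766807040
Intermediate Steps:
K(G) = 4*G
h(k) = 70 (h(k) = 74 - 1*2**2 = 74 - 1*4 = 74 - 4 = 70)
(231694 + h(V(3)))*(-298269 + 74909) = (231694 + 70)*(-298269 + 74909) = 231764*(-223360) = -51766807040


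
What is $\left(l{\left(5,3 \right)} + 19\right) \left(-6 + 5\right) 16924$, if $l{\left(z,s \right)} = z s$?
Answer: $-575416$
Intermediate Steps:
$l{\left(z,s \right)} = s z$
$\left(l{\left(5,3 \right)} + 19\right) \left(-6 + 5\right) 16924 = \left(3 \cdot 5 + 19\right) \left(-6 + 5\right) 16924 = \left(15 + 19\right) \left(-1\right) 16924 = 34 \left(-1\right) 16924 = \left(-34\right) 16924 = -575416$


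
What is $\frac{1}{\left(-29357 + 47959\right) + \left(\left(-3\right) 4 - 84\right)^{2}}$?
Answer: $\frac{1}{27818} \approx 3.5948 \cdot 10^{-5}$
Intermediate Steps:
$\frac{1}{\left(-29357 + 47959\right) + \left(\left(-3\right) 4 - 84\right)^{2}} = \frac{1}{18602 + \left(-12 - 84\right)^{2}} = \frac{1}{18602 + \left(-96\right)^{2}} = \frac{1}{18602 + 9216} = \frac{1}{27818}$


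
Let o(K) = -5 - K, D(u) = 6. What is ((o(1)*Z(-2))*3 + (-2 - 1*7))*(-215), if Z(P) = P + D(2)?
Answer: 17415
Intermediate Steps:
Z(P) = 6 + P (Z(P) = P + 6 = 6 + P)
((o(1)*Z(-2))*3 + (-2 - 1*7))*(-215) = (((-5 - 1*1)*(6 - 2))*3 + (-2 - 1*7))*(-215) = (((-5 - 1)*4)*3 + (-2 - 7))*(-215) = (-6*4*3 - 9)*(-215) = (-24*3 - 9)*(-215) = (-72 - 9)*(-215) = -81*(-215) = 17415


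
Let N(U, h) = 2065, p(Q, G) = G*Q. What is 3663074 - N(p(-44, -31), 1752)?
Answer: 3661009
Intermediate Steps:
3663074 - N(p(-44, -31), 1752) = 3663074 - 1*2065 = 3663074 - 2065 = 3661009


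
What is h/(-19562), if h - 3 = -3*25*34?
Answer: 2547/19562 ≈ 0.13020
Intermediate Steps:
h = -2547 (h = 3 - 3*25*34 = 3 - 75*34 = 3 - 2550 = -2547)
h/(-19562) = -2547/(-19562) = -2547*(-1/19562) = 2547/19562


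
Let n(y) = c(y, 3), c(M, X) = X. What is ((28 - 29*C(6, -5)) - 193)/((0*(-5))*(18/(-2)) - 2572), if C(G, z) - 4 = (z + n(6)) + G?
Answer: 397/2572 ≈ 0.15435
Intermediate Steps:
n(y) = 3
C(G, z) = 7 + G + z (C(G, z) = 4 + ((z + 3) + G) = 4 + ((3 + z) + G) = 4 + (3 + G + z) = 7 + G + z)
((28 - 29*C(6, -5)) - 193)/((0*(-5))*(18/(-2)) - 2572) = ((28 - 29*(7 + 6 - 5)) - 193)/((0*(-5))*(18/(-2)) - 2572) = ((28 - 29*8) - 193)/(0*(18*(-½)) - 2572) = ((28 - 232) - 193)/(0*(-9) - 2572) = (-204 - 193)/(0 - 2572) = -397/(-2572) = -397*(-1/2572) = 397/2572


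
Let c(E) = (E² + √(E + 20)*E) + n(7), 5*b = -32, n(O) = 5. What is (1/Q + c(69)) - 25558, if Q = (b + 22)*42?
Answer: -68114587/3276 + 69*√89 ≈ -20141.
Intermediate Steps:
b = -32/5 (b = (⅕)*(-32) = -32/5 ≈ -6.4000)
Q = 3276/5 (Q = (-32/5 + 22)*42 = (78/5)*42 = 3276/5 ≈ 655.20)
c(E) = 5 + E² + E*√(20 + E) (c(E) = (E² + √(E + 20)*E) + 5 = (E² + √(20 + E)*E) + 5 = (E² + E*√(20 + E)) + 5 = 5 + E² + E*√(20 + E))
(1/Q + c(69)) - 25558 = (1/(3276/5) + (5 + 69² + 69*√(20 + 69))) - 25558 = (5/3276 + (5 + 4761 + 69*√89)) - 25558 = (5/3276 + (4766 + 69*√89)) - 25558 = (15613421/3276 + 69*√89) - 25558 = -68114587/3276 + 69*√89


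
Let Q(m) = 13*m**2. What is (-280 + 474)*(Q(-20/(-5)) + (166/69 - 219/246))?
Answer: 114987583/2829 ≈ 40646.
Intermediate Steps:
(-280 + 474)*(Q(-20/(-5)) + (166/69 - 219/246)) = (-280 + 474)*(13*(-20/(-5))**2 + (166/69 - 219/246)) = 194*(13*(-20*(-1/5))**2 + (166*(1/69) - 219*1/246)) = 194*(13*4**2 + (166/69 - 73/82)) = 194*(13*16 + 8575/5658) = 194*(208 + 8575/5658) = 194*(1185439/5658) = 114987583/2829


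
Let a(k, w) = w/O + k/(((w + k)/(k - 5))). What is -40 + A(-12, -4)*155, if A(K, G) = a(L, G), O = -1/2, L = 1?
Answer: 4220/3 ≈ 1406.7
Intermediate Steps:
O = -½ (O = -1*½ = -½ ≈ -0.50000)
a(k, w) = -2*w + k*(-5 + k)/(k + w) (a(k, w) = w/(-½) + k/(((w + k)/(k - 5))) = w*(-2) + k/(((k + w)/(-5 + k))) = -2*w + k/(((k + w)/(-5 + k))) = -2*w + k*((-5 + k)/(k + w)) = -2*w + k*(-5 + k)/(k + w))
A(K, G) = (-4 - 2*G - 2*G²)/(1 + G) (A(K, G) = (1² - 5*1 - 2*G² - 2*1*G)/(1 + G) = (1 - 5 - 2*G² - 2*G)/(1 + G) = (-4 - 2*G - 2*G²)/(1 + G))
-40 + A(-12, -4)*155 = -40 + (2*(-2 - 1*(-4) - 1*(-4)²)/(1 - 4))*155 = -40 + (2*(-2 + 4 - 1*16)/(-3))*155 = -40 + (2*(-⅓)*(-2 + 4 - 16))*155 = -40 + (2*(-⅓)*(-14))*155 = -40 + (28/3)*155 = -40 + 4340/3 = 4220/3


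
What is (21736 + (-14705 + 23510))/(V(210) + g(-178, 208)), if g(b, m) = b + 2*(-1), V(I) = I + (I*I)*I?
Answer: 30541/9261030 ≈ 0.0032978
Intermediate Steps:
V(I) = I + I³ (V(I) = I + I²*I = I + I³)
g(b, m) = -2 + b (g(b, m) = b - 2 = -2 + b)
(21736 + (-14705 + 23510))/(V(210) + g(-178, 208)) = (21736 + (-14705 + 23510))/((210 + 210³) + (-2 - 178)) = (21736 + 8805)/((210 + 9261000) - 180) = 30541/(9261210 - 180) = 30541/9261030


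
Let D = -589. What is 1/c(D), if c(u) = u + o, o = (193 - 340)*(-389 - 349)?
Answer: 1/107897 ≈ 9.2681e-6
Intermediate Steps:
o = 108486 (o = -147*(-738) = 108486)
c(u) = 108486 + u (c(u) = u + 108486 = 108486 + u)
1/c(D) = 1/(108486 - 589) = 1/107897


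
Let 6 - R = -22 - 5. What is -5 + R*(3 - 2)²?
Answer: 28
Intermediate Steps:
R = 33 (R = 6 - (-22 - 5) = 6 - 1*(-27) = 6 + 27 = 33)
-5 + R*(3 - 2)² = -5 + 33*(3 - 2)² = -5 + 33*1² = -5 + 33*1 = -5 + 33 = 28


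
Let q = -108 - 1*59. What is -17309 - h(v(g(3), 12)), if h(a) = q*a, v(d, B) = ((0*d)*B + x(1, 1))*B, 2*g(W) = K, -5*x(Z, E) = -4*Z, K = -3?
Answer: -78529/5 ≈ -15706.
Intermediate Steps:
x(Z, E) = 4*Z/5 (x(Z, E) = -(-4)*Z/5 = 4*Z/5)
g(W) = -3/2 (g(W) = (½)*(-3) = -3/2)
q = -167 (q = -108 - 59 = -167)
v(d, B) = 4*B/5 (v(d, B) = ((0*d)*B + (⅘)*1)*B = (0*B + ⅘)*B = (0 + ⅘)*B = 4*B/5)
h(a) = -167*a
-17309 - h(v(g(3), 12)) = -17309 - (-167)*(⅘)*12 = -17309 - (-167)*48/5 = -17309 - 1*(-8016/5) = -17309 + 8016/5 = -78529/5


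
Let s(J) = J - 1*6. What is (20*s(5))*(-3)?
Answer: 60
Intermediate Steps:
s(J) = -6 + J (s(J) = J - 6 = -6 + J)
(20*s(5))*(-3) = (20*(-6 + 5))*(-3) = (20*(-1))*(-3) = -20*(-3) = 60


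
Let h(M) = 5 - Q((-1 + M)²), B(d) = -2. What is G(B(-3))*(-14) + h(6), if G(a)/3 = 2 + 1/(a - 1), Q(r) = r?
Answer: -90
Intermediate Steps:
h(M) = 5 - (-1 + M)²
G(a) = 6 + 3/(-1 + a) (G(a) = 3*(2 + 1/(a - 1)) = 3*(2 + 1/(-1 + a)) = 6 + 3/(-1 + a))
G(B(-3))*(-14) + h(6) = (3*(-1 + 2*(-2))/(-1 - 2))*(-14) + (5 - (-1 + 6)²) = (3*(-1 - 4)/(-3))*(-14) + (5 - 1*5²) = (3*(-⅓)*(-5))*(-14) + (5 - 1*25) = 5*(-14) + (5 - 25) = -70 - 20 = -90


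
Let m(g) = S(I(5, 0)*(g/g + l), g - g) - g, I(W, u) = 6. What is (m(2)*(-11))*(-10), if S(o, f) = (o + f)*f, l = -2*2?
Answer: -220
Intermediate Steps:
l = -4
S(o, f) = f*(f + o) (S(o, f) = (f + o)*f = f*(f + o))
m(g) = -g (m(g) = (g - g)*((g - g) + 6*(g/g - 4)) - g = 0*(0 + 6*(1 - 4)) - g = 0*(0 + 6*(-3)) - g = 0*(0 - 18) - g = 0*(-18) - g = 0 - g = -g)
(m(2)*(-11))*(-10) = (-1*2*(-11))*(-10) = -2*(-11)*(-10) = 22*(-10) = -220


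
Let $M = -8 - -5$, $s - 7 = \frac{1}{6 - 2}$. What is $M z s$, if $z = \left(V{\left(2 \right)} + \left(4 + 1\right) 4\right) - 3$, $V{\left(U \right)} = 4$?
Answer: $- \frac{1827}{4} \approx -456.75$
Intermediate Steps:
$s = \frac{29}{4}$ ($s = 7 + \frac{1}{6 - 2} = 7 + \frac{1}{4} = \frac{29}{4} \approx 7.25$)
$z = 21$ ($z = \left(4 + \left(4 + 1\right) 4\right) - 3 = \left(4 + 5 \cdot 4\right) - 3 = \left(4 + 20\right) - 3 = 24 - 3 = 21$)
$M = -3$ ($M = -8 + 5 = -3$)
$M z s = \left(-3\right) 21 \cdot \frac{29}{4} = \left(-63\right) \frac{29}{4} = - \frac{1827}{4}$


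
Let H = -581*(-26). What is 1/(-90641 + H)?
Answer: -1/75535 ≈ -1.3239e-5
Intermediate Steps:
H = 15106
1/(-90641 + H) = 1/(-90641 + 15106) = 1/(-75535) = -1/75535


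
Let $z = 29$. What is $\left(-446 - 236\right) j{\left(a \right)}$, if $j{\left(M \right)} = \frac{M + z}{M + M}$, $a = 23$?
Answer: $- \frac{17732}{23} \approx -770.96$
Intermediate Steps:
$j{\left(M \right)} = \frac{29 + M}{2 M}$ ($j{\left(M \right)} = \frac{M + 29}{M + M} = \frac{29 + M}{2 M}$)
$\left(-446 - 236\right) j{\left(a \right)} = \left(-446 - 236\right) \frac{29 + 23}{2 \cdot 23} = \left(-446 - 236\right) \frac{1}{2} \cdot \frac{1}{23} \cdot 52 = \left(-682\right) \frac{26}{23} = - \frac{17732}{23}$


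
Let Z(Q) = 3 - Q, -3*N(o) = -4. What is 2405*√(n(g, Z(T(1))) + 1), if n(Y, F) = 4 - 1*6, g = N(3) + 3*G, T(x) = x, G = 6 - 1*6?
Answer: 2405*I ≈ 2405.0*I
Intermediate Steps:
N(o) = 4/3 (N(o) = -⅓*(-4) = 4/3)
G = 0 (G = 6 - 6 = 0)
g = 4/3 (g = 4/3 + 3*0 = 4/3 + 0 = 4/3 ≈ 1.3333)
n(Y, F) = -2 (n(Y, F) = 4 - 6 = -2)
2405*√(n(g, Z(T(1))) + 1) = 2405*√(-2 + 1) = 2405*√(-1) = 2405*I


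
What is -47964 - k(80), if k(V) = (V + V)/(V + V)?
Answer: -47965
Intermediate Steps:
k(V) = 1 (k(V) = (2*V)/((2*V)) = (2*V)*(1/(2*V)) = 1)
-47964 - k(80) = -47964 - 1*1 = -47964 - 1 = -47965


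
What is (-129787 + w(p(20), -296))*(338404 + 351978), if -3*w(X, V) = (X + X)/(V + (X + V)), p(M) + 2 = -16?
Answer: -27328799775662/305 ≈ -8.9603e+10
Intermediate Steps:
p(M) = -18 (p(M) = -2 - 16 = -18)
w(X, V) = -2*X/(3*(X + 2*V)) (w(X, V) = -(X + X)/(3*(V + (X + V))) = -2*X/(3*(V + (V + X))) = -2*X/(3*(X + 2*V)))
(-129787 + w(p(20), -296))*(338404 + 351978) = (-129787 - 2*(-18)/(3*(-18) + 6*(-296)))*(338404 + 351978) = (-129787 - 2*(-18)/(-54 - 1776))*690382 = (-129787 - 2*(-18)/(-1830))*690382 = (-129787 - 2*(-18)*(-1/1830))*690382 = (-129787 - 6/305)*690382 = -39585041/305*690382 = -27328799775662/305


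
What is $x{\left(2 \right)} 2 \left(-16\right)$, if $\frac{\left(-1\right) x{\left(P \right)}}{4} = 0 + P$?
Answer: $256$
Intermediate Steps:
$x{\left(P \right)} = - 4 P$ ($x{\left(P \right)} = - 4 \left(0 + P\right) = - 4 P$)
$x{\left(2 \right)} 2 \left(-16\right) = \left(-4\right) 2 \cdot 2 \left(-16\right) = \left(-8\right) 2 \left(-16\right) = \left(-16\right) \left(-16\right) = 256$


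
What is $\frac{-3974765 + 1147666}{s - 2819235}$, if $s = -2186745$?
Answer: $\frac{2827099}{5005980} \approx 0.56474$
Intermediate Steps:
$\frac{-3974765 + 1147666}{s - 2819235} = \frac{-3974765 + 1147666}{-2186745 - 2819235} = - \frac{2827099}{-5005980} = \left(-2827099\right) \left(- \frac{1}{5005980}\right) = \frac{2827099}{5005980}$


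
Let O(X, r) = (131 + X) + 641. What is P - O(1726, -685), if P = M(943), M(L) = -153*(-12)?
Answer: -662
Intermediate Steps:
M(L) = 1836
O(X, r) = 772 + X
P = 1836
P - O(1726, -685) = 1836 - (772 + 1726) = 1836 - 1*2498 = 1836 - 2498 = -662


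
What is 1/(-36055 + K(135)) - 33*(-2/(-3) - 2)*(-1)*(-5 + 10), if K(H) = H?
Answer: -7902401/35920 ≈ -220.00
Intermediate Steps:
1/(-36055 + K(135)) - 33*(-2/(-3) - 2)*(-1)*(-5 + 10) = 1/(-36055 + 135) - 33*(-2/(-3) - 2)*(-1)*(-5 + 10) = 1/(-35920) - 33*(-2*(-⅓) - 2)*(-1)*5 = -1/35920 - 33*(⅔ - 2)*(-1)*5 = -1/35920 - 33*(-4/3*(-1))*5 = -1/35920 - 44*5 = -1/35920 - 33*20/3 = -1/35920 - 220 = -7902401/35920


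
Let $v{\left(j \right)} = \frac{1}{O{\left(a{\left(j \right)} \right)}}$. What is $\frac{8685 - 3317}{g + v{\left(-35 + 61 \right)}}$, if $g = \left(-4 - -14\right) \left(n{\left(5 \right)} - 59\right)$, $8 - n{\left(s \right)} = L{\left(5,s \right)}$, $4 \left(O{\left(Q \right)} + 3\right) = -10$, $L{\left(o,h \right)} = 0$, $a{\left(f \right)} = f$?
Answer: $- \frac{242}{23} \approx -10.522$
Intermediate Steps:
$O{\left(Q \right)} = - \frac{11}{2}$ ($O{\left(Q \right)} = -3 + \frac{1}{4} \left(-10\right) = -3 - \frac{5}{2} = - \frac{11}{2}$)
$n{\left(s \right)} = 8$ ($n{\left(s \right)} = 8 - 0 = 8 + 0 = 8$)
$v{\left(j \right)} = - \frac{2}{11}$ ($v{\left(j \right)} = \frac{1}{- \frac{11}{2}} = - \frac{2}{11}$)
$g = -510$ ($g = \left(-4 - -14\right) \left(8 - 59\right) = \left(-4 + 14\right) \left(-51\right) = 10 \left(-51\right) = -510$)
$\frac{8685 - 3317}{g + v{\left(-35 + 61 \right)}} = \frac{8685 - 3317}{-510 - \frac{2}{11}} = \frac{5368}{- \frac{5612}{11}} = 5368 \left(- \frac{11}{5612}\right) = - \frac{242}{23}$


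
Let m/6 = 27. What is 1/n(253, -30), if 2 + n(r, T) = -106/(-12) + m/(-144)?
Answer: 24/137 ≈ 0.17518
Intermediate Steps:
m = 162 (m = 6*27 = 162)
n(r, T) = 137/24 (n(r, T) = -2 + (-106/(-12) + 162/(-144)) = -2 + (-106*(-1/12) + 162*(-1/144)) = -2 + (53/6 - 9/8) = -2 + 185/24 = 137/24)
1/n(253, -30) = 1/(137/24) = 24/137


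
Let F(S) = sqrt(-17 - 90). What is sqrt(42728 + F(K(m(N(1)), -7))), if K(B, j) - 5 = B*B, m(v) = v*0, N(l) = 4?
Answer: sqrt(42728 + I*sqrt(107)) ≈ 206.71 + 0.025*I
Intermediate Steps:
m(v) = 0
K(B, j) = 5 + B**2 (K(B, j) = 5 + B*B = 5 + B**2)
F(S) = I*sqrt(107) (F(S) = sqrt(-107) = I*sqrt(107))
sqrt(42728 + F(K(m(N(1)), -7))) = sqrt(42728 + I*sqrt(107))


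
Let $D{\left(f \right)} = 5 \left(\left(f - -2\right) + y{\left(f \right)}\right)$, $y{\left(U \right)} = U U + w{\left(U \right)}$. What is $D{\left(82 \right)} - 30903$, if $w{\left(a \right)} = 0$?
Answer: $3137$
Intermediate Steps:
$y{\left(U \right)} = U^{2}$ ($y{\left(U \right)} = U U + 0 = U^{2} + 0 = U^{2}$)
$D{\left(f \right)} = 10 + 5 f + 5 f^{2}$ ($D{\left(f \right)} = 5 \left(\left(f - -2\right) + f^{2}\right) = 5 \left(\left(f + 2\right) + f^{2}\right) = 5 \left(\left(2 + f\right) + f^{2}\right) = 5 \left(2 + f + f^{2}\right) = 10 + 5 f + 5 f^{2}$)
$D{\left(82 \right)} - 30903 = \left(10 + 5 \cdot 82 + 5 \cdot 82^{2}\right) - 30903 = \left(10 + 410 + 5 \cdot 6724\right) - 30903 = \left(10 + 410 + 33620\right) - 30903 = 34040 - 30903 = 3137$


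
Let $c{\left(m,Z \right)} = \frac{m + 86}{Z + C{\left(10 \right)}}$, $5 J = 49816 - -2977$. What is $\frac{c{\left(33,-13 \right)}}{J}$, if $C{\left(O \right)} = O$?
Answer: $- \frac{595}{158379} \approx -0.0037568$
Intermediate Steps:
$J = \frac{52793}{5}$ ($J = \frac{49816 - -2977}{5} = \frac{49816 + 2977}{5} = \frac{1}{5} \cdot 52793 = \frac{52793}{5} \approx 10559.0$)
$c{\left(m,Z \right)} = \frac{86 + m}{10 + Z}$ ($c{\left(m,Z \right)} = \frac{m + 86}{Z + 10} = \frac{86 + m}{10 + Z}$)
$\frac{c{\left(33,-13 \right)}}{J} = \frac{\frac{1}{10 - 13} \left(86 + 33\right)}{\frac{52793}{5}} = \frac{1}{-3} \cdot 119 \cdot \frac{5}{52793} = \left(- \frac{1}{3}\right) 119 \cdot \frac{5}{52793} = \left(- \frac{119}{3}\right) \frac{5}{52793} = - \frac{595}{158379}$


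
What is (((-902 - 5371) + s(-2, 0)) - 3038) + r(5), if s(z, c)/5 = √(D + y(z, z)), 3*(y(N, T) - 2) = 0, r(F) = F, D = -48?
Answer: -9306 + 5*I*√46 ≈ -9306.0 + 33.912*I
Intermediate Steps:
y(N, T) = 2 (y(N, T) = 2 + (⅓)*0 = 2 + 0 = 2)
s(z, c) = 5*I*√46 (s(z, c) = 5*√(-48 + 2) = 5*√(-46) = 5*(I*√46) = 5*I*√46)
(((-902 - 5371) + s(-2, 0)) - 3038) + r(5) = (((-902 - 5371) + 5*I*√46) - 3038) + 5 = ((-6273 + 5*I*√46) - 3038) + 5 = (-9311 + 5*I*√46) + 5 = -9306 + 5*I*√46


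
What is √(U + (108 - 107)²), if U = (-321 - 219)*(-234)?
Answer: √126361 ≈ 355.47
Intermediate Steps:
U = 126360 (U = -540*(-234) = 126360)
√(U + (108 - 107)²) = √(126360 + (108 - 107)²) = √(126360 + 1²) = √(126360 + 1) = √126361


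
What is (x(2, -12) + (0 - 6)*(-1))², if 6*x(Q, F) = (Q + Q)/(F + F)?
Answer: 46225/1296 ≈ 35.667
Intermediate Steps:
x(Q, F) = Q/(6*F) (x(Q, F) = ((Q + Q)/(F + F))/6 = ((2*Q)/((2*F)))/6 = ((2*Q)*(1/(2*F)))/6 = (Q/F)/6 = Q/(6*F))
(x(2, -12) + (0 - 6)*(-1))² = ((⅙)*2/(-12) + (0 - 6)*(-1))² = ((⅙)*2*(-1/12) - 6*(-1))² = (-1/36 + 6)² = (215/36)² = 46225/1296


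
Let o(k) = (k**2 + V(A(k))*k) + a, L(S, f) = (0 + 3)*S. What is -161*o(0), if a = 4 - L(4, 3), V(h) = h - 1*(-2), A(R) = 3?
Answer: 1288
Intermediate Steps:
V(h) = 2 + h (V(h) = h + 2 = 2 + h)
L(S, f) = 3*S
a = -8 (a = 4 - 3*4 = 4 - 1*12 = 4 - 12 = -8)
o(k) = -8 + k**2 + 5*k (o(k) = (k**2 + (2 + 3)*k) - 8 = (k**2 + 5*k) - 8 = -8 + k**2 + 5*k)
-161*o(0) = -161*(-8 + 0**2 + 5*0) = -161*(-8 + 0 + 0) = -161*(-8) = 1288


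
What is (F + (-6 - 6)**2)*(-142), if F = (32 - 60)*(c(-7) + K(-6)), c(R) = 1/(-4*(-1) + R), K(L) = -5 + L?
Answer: -196528/3 ≈ -65509.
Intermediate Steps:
c(R) = 1/(4 + R)
F = 952/3 (F = (32 - 60)*(1/(4 - 7) + (-5 - 6)) = -28*(1/(-3) - 11) = -28*(-1/3 - 11) = -28*(-34/3) = 952/3 ≈ 317.33)
(F + (-6 - 6)**2)*(-142) = (952/3 + (-6 - 6)**2)*(-142) = (952/3 + (-12)**2)*(-142) = (952/3 + 144)*(-142) = (1384/3)*(-142) = -196528/3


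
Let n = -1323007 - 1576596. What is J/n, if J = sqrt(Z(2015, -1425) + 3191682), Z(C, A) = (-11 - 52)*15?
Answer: -sqrt(3190737)/2899603 ≈ -0.00061604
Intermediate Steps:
Z(C, A) = -945 (Z(C, A) = -63*15 = -945)
n = -2899603
J = sqrt(3190737) (J = sqrt(-945 + 3191682) = sqrt(3190737) ≈ 1786.3)
J/n = sqrt(3190737)/(-2899603) = sqrt(3190737)*(-1/2899603) = -sqrt(3190737)/2899603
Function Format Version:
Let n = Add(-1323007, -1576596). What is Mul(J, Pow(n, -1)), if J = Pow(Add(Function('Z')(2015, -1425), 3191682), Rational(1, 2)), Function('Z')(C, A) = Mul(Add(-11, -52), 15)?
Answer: Mul(Rational(-1, 2899603), Pow(3190737, Rational(1, 2))) ≈ -0.00061604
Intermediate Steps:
Function('Z')(C, A) = -945 (Function('Z')(C, A) = Mul(-63, 15) = -945)
n = -2899603
J = Pow(3190737, Rational(1, 2)) (J = Pow(Add(-945, 3191682), Rational(1, 2)) = Pow(3190737, Rational(1, 2)) ≈ 1786.3)
Mul(J, Pow(n, -1)) = Mul(Pow(3190737, Rational(1, 2)), Pow(-2899603, -1)) = Mul(Pow(3190737, Rational(1, 2)), Rational(-1, 2899603)) = Mul(Rational(-1, 2899603), Pow(3190737, Rational(1, 2)))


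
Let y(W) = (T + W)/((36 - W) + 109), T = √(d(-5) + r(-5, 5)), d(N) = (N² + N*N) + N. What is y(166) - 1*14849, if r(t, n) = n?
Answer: -311995/21 - 5*√2/21 ≈ -14857.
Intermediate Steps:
d(N) = N + 2*N² (d(N) = (N² + N²) + N = 2*N² + N = N + 2*N²)
T = 5*√2 (T = √(-5*(1 + 2*(-5)) + 5) = √(-5*(1 - 10) + 5) = √(-5*(-9) + 5) = √(45 + 5) = √50 = 5*√2 ≈ 7.0711)
y(W) = (W + 5*√2)/(145 - W) (y(W) = (5*√2 + W)/((36 - W) + 109) = (W + 5*√2)/(145 - W))
y(166) - 1*14849 = (-1*166 - 5*√2)/(-145 + 166) - 1*14849 = (-166 - 5*√2)/21 - 14849 = (-166/21 - 5*√2/21) - 14849 = -311995/21 - 5*√2/21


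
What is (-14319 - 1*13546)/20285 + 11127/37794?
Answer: -55161241/51110086 ≈ -1.0793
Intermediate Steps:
(-14319 - 1*13546)/20285 + 11127/37794 = (-14319 - 13546)*(1/20285) + 11127*(1/37794) = -27865*1/20285 + 3709/12598 = -5573/4057 + 3709/12598 = -55161241/51110086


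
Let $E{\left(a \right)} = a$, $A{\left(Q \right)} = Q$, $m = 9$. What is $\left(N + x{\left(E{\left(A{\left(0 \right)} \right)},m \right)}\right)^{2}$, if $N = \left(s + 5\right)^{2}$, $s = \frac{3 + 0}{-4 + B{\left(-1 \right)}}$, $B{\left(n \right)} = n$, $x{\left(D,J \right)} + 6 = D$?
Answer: $\frac{111556}{625} \approx 178.49$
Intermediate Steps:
$x{\left(D,J \right)} = -6 + D$
$s = - \frac{3}{5}$ ($s = \frac{3 + 0}{-4 - 1} = \frac{3}{-5} = 3 \left(- \frac{1}{5}\right) = - \frac{3}{5} \approx -0.6$)
$N = \frac{484}{25}$ ($N = \left(- \frac{3}{5} + 5\right)^{2} = \left(\frac{22}{5}\right)^{2} = \frac{484}{25} \approx 19.36$)
$\left(N + x{\left(E{\left(A{\left(0 \right)} \right)},m \right)}\right)^{2} = \left(\frac{484}{25} + \left(-6 + 0\right)\right)^{2} = \left(\frac{484}{25} - 6\right)^{2} = \left(\frac{334}{25}\right)^{2} = \frac{111556}{625}$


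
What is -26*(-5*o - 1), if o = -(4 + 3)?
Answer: -884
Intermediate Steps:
o = -7 (o = -1*7 = -7)
-26*(-5*o - 1) = -26*(-5*(-7) - 1) = -26*(35 - 1) = -26*34 = -884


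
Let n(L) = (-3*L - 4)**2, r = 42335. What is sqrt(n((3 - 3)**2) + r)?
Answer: sqrt(42351) ≈ 205.79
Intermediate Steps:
n(L) = (-4 - 3*L)**2
sqrt(n((3 - 3)**2) + r) = sqrt((4 + 3*(3 - 3)**2)**2 + 42335) = sqrt((4 + 3*0**2)**2 + 42335) = sqrt((4 + 3*0)**2 + 42335) = sqrt((4 + 0)**2 + 42335) = sqrt(4**2 + 42335) = sqrt(16 + 42335) = sqrt(42351)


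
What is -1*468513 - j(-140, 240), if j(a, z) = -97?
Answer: -468416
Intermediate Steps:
-1*468513 - j(-140, 240) = -1*468513 - 1*(-97) = -468513 + 97 = -468416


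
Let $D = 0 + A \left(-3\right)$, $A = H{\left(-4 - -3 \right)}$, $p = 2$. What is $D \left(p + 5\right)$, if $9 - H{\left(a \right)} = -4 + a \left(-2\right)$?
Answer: $-231$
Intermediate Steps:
$H{\left(a \right)} = 13 + 2 a$ ($H{\left(a \right)} = 9 - \left(-4 + a \left(-2\right)\right) = 9 - \left(-4 - 2 a\right) = 9 + \left(4 + 2 a\right) = 13 + 2 a$)
$A = 11$ ($A = 13 + 2 \left(-4 - -3\right) = 13 + 2 \left(-4 + 3\right) = 13 + 2 \left(-1\right) = 13 - 2 = 11$)
$D = -33$ ($D = 0 + 11 \left(-3\right) = 0 - 33 = -33$)
$D \left(p + 5\right) = - 33 \left(2 + 5\right) = \left(-33\right) 7 = -231$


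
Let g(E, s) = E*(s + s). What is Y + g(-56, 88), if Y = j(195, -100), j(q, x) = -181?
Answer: -10037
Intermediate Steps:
Y = -181
g(E, s) = 2*E*s (g(E, s) = E*(2*s) = 2*E*s)
Y + g(-56, 88) = -181 + 2*(-56)*88 = -181 - 9856 = -10037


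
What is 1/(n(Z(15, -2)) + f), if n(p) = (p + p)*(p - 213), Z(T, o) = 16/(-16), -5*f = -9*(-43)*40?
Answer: -1/2668 ≈ -0.00037481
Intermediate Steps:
f = -3096 (f = -(-9*(-43))*40/5 = -387*40/5 = -⅕*15480 = -3096)
Z(T, o) = -1 (Z(T, o) = 16*(-1/16) = -1)
n(p) = 2*p*(-213 + p) (n(p) = (2*p)*(-213 + p) = 2*p*(-213 + p))
1/(n(Z(15, -2)) + f) = 1/(2*(-1)*(-213 - 1) - 3096) = 1/(2*(-1)*(-214) - 3096) = 1/(428 - 3096) = 1/(-2668) = -1/2668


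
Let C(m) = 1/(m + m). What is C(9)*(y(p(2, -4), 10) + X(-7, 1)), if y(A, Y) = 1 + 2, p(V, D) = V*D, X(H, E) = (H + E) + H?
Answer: -5/9 ≈ -0.55556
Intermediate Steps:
X(H, E) = E + 2*H (X(H, E) = (E + H) + H = E + 2*H)
C(m) = 1/(2*m)
p(V, D) = D*V
y(A, Y) = 3
C(9)*(y(p(2, -4), 10) + X(-7, 1)) = ((½)/9)*(3 + (1 + 2*(-7))) = ((½)*(⅑))*(3 + (1 - 14)) = (3 - 13)/18 = (1/18)*(-10) = -5/9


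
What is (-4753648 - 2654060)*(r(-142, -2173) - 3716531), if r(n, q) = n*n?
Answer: 27381607396836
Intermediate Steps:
r(n, q) = n²
(-4753648 - 2654060)*(r(-142, -2173) - 3716531) = (-4753648 - 2654060)*((-142)² - 3716531) = -7407708*(20164 - 3716531) = -7407708*(-3696367) = 27381607396836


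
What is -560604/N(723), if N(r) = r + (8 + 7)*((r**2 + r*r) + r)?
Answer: -93434/2615573 ≈ -0.035722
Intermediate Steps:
N(r) = 16*r + 30*r**2 (N(r) = r + 15*((r**2 + r**2) + r) = r + 15*(2*r**2 + r) = r + 15*(r + 2*r**2) = r + (15*r + 30*r**2) = 16*r + 30*r**2)
-560604/N(723) = -560604*1/(1446*(8 + 15*723)) = -560604*1/(1446*(8 + 10845)) = -560604/(2*723*10853) = -560604/15693438 = -560604*1/15693438 = -93434/2615573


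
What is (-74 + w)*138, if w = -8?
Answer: -11316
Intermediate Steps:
(-74 + w)*138 = (-74 - 8)*138 = -82*138 = -11316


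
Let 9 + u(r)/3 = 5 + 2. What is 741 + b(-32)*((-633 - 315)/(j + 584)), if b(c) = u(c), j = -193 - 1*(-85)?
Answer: 89601/119 ≈ 752.95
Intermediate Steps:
j = -108 (j = -193 + 85 = -108)
u(r) = -6 (u(r) = -27 + 3*(5 + 2) = -27 + 3*7 = -27 + 21 = -6)
b(c) = -6
741 + b(-32)*((-633 - 315)/(j + 584)) = 741 - 6*(-633 - 315)/(-108 + 584) = 741 - (-5688)/476 = 741 - 6*(-237/119) = 741 + 1422/119 = 89601/119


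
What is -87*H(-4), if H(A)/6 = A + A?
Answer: 4176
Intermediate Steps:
H(A) = 12*A (H(A) = 6*(A + A) = 6*(2*A) = 12*A)
-87*H(-4) = -1044*(-4) = -87*(-48) = 4176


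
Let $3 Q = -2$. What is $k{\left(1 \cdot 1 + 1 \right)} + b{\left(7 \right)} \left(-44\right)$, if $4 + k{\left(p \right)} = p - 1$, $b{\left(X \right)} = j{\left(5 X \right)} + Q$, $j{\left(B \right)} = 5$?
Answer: $- \frac{581}{3} \approx -193.67$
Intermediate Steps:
$Q = - \frac{2}{3}$ ($Q = \frac{1}{3} \left(-2\right) = - \frac{2}{3} \approx -0.66667$)
$b{\left(X \right)} = \frac{13}{3}$ ($b{\left(X \right)} = 5 - \frac{2}{3} = \frac{13}{3}$)
$k{\left(p \right)} = -5 + p$ ($k{\left(p \right)} = -4 + \left(p - 1\right) = -4 + \left(-1 + p\right) = -5 + p$)
$k{\left(1 \cdot 1 + 1 \right)} + b{\left(7 \right)} \left(-44\right) = \left(-5 + \left(1 \cdot 1 + 1\right)\right) + \frac{13}{3} \left(-44\right) = \left(-5 + \left(1 + 1\right)\right) - \frac{572}{3} = \left(-5 + 2\right) - \frac{572}{3} = -3 - \frac{572}{3} = - \frac{581}{3}$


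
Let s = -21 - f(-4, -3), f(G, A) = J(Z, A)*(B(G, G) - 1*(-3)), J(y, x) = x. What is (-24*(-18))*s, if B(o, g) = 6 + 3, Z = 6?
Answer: 6480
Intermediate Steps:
B(o, g) = 9
f(G, A) = 12*A (f(G, A) = A*(9 - 1*(-3)) = A*(9 + 3) = A*12 = 12*A)
s = 15 (s = -21 - 12*(-3) = -21 - 1*(-36) = -21 + 36 = 15)
(-24*(-18))*s = -24*(-18)*15 = 432*15 = 6480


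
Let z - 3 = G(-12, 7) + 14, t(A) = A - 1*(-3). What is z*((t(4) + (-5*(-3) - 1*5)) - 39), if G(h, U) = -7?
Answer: -220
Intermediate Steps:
t(A) = 3 + A (t(A) = A + 3 = 3 + A)
z = 10 (z = 3 + (-7 + 14) = 3 + 7 = 10)
z*((t(4) + (-5*(-3) - 1*5)) - 39) = 10*(((3 + 4) + (-5*(-3) - 1*5)) - 39) = 10*((7 + (15 - 5)) - 39) = 10*((7 + 10) - 39) = 10*(17 - 39) = 10*(-22) = -220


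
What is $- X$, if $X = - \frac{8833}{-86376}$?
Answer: $- \frac{8833}{86376} \approx -0.10226$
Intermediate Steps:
$X = \frac{8833}{86376}$ ($X = \left(-8833\right) \left(- \frac{1}{86376}\right) = \frac{8833}{86376} \approx 0.10226$)
$- X = \left(-1\right) \frac{8833}{86376} = - \frac{8833}{86376}$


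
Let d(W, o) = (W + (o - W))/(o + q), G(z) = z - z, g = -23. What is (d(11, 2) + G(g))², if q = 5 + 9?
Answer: 1/64 ≈ 0.015625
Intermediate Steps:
q = 14
G(z) = 0
d(W, o) = o/(14 + o) (d(W, o) = (W + (o - W))/(o + 14) = o/(14 + o))
(d(11, 2) + G(g))² = (2/(14 + 2) + 0)² = (2/16 + 0)² = (2*(1/16) + 0)² = (⅛ + 0)² = (⅛)² = 1/64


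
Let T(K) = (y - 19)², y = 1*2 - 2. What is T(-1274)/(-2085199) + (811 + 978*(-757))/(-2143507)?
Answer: 35844275266/103945084951 ≈ 0.34484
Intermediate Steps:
y = 0 (y = 2 - 2 = 0)
T(K) = 361 (T(K) = (0 - 19)² = (-19)² = 361)
T(-1274)/(-2085199) + (811 + 978*(-757))/(-2143507) = 361/(-2085199) + (811 + 978*(-757))/(-2143507) = 361*(-1/2085199) + (811 - 740346)*(-1/2143507) = -361/2085199 - 739535*(-1/2143507) = -361/2085199 + 739535/2143507 = 35844275266/103945084951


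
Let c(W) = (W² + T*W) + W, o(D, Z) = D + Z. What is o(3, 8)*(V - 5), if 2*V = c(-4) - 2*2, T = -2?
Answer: 33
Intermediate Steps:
c(W) = W² - W (c(W) = (W² - 2*W) + W = W² - W)
V = 8 (V = (-4*(-1 - 4) - 2*2)/2 = (-4*(-5) - 4)/2 = (20 - 4)/2 = (½)*16 = 8)
o(3, 8)*(V - 5) = (3 + 8)*(8 - 5) = 11*3 = 33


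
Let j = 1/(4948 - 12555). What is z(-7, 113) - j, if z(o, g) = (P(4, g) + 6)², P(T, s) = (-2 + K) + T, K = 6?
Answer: 1490973/7607 ≈ 196.00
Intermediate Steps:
P(T, s) = 4 + T (P(T, s) = (-2 + 6) + T = 4 + T)
j = -1/7607 (j = 1/(-7607) = -1/7607 ≈ -0.00013146)
z(o, g) = 196 (z(o, g) = ((4 + 4) + 6)² = (8 + 6)² = 14² = 196)
z(-7, 113) - j = 196 - 1*(-1/7607) = 196 + 1/7607 = 1490973/7607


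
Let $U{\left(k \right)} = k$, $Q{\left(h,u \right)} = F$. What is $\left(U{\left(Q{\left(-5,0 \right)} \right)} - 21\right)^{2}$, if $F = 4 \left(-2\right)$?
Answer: $841$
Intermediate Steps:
$F = -8$
$Q{\left(h,u \right)} = -8$
$\left(U{\left(Q{\left(-5,0 \right)} \right)} - 21\right)^{2} = \left(-8 - 21\right)^{2} = \left(-29\right)^{2} = 841$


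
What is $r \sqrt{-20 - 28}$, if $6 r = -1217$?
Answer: $- \frac{2434 i \sqrt{3}}{3} \approx - 1405.3 i$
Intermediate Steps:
$r = - \frac{1217}{6}$ ($r = \frac{1}{6} \left(-1217\right) = - \frac{1217}{6} \approx -202.83$)
$r \sqrt{-20 - 28} = - \frac{1217 \sqrt{-20 - 28}}{6} = - \frac{1217 \sqrt{-48}}{6} = - \frac{1217 \cdot 4 i \sqrt{3}}{6} = - \frac{2434 i \sqrt{3}}{3}$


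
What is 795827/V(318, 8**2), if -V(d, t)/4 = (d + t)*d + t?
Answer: -795827/486160 ≈ -1.6370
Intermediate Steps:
V(d, t) = -4*t - 4*d*(d + t) (V(d, t) = -4*((d + t)*d + t) = -4*(d*(d + t) + t) = -4*(t + d*(d + t)) = -4*t - 4*d*(d + t))
795827/V(318, 8**2) = 795827/(-4*8**2 - 4*318**2 - 4*318*8**2) = 795827/(-4*64 - 4*101124 - 4*318*64) = 795827/(-256 - 404496 - 81408) = 795827/(-486160) = 795827*(-1/486160) = -795827/486160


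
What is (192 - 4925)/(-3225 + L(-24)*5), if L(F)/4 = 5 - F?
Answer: 4733/2645 ≈ 1.7894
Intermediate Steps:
L(F) = 20 - 4*F (L(F) = 4*(5 - F) = 20 - 4*F)
(192 - 4925)/(-3225 + L(-24)*5) = (192 - 4925)/(-3225 + (20 - 4*(-24))*5) = -4733/(-3225 + (20 + 96)*5) = -4733/(-3225 + 116*5) = -4733/(-3225 + 580) = -4733/(-2645) = -4733*(-1/2645) = 4733/2645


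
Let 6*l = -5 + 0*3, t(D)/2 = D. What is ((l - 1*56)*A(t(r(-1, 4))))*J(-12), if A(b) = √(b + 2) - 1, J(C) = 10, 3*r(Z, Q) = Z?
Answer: 1705/3 - 3410*√3/9 ≈ -87.922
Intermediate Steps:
r(Z, Q) = Z/3
t(D) = 2*D
l = -⅚ (l = (-5 + 0*3)/6 = (-5 + 0)/6 = (⅙)*(-5) = -⅚ ≈ -0.83333)
A(b) = -1 + √(2 + b) (A(b) = √(2 + b) - 1 = -1 + √(2 + b))
((l - 1*56)*A(t(r(-1, 4))))*J(-12) = ((-⅚ - 1*56)*(-1 + √(2 + 2*((⅓)*(-1)))))*10 = ((-⅚ - 56)*(-1 + √(2 + 2*(-⅓))))*10 = -341*(-1 + √(2 - ⅔))/6*10 = -341*(-1 + √(4/3))/6*10 = -341*(-1 + 2*√3/3)/6*10 = (341/6 - 341*√3/9)*10 = 1705/3 - 3410*√3/9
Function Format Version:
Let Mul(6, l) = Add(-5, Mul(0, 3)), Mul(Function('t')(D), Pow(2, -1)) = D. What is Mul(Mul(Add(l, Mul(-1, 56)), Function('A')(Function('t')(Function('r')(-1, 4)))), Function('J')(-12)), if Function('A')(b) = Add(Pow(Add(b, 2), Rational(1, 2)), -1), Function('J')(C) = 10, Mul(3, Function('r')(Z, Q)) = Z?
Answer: Add(Rational(1705, 3), Mul(Rational(-3410, 9), Pow(3, Rational(1, 2)))) ≈ -87.922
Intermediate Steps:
Function('r')(Z, Q) = Mul(Rational(1, 3), Z)
Function('t')(D) = Mul(2, D)
l = Rational(-5, 6) (l = Mul(Rational(1, 6), Add(-5, Mul(0, 3))) = Mul(Rational(1, 6), Add(-5, 0)) = Mul(Rational(1, 6), -5) = Rational(-5, 6) ≈ -0.83333)
Function('A')(b) = Add(-1, Pow(Add(2, b), Rational(1, 2))) (Function('A')(b) = Add(Pow(Add(2, b), Rational(1, 2)), -1) = Add(-1, Pow(Add(2, b), Rational(1, 2))))
Mul(Mul(Add(l, Mul(-1, 56)), Function('A')(Function('t')(Function('r')(-1, 4)))), Function('J')(-12)) = Mul(Mul(Add(Rational(-5, 6), Mul(-1, 56)), Add(-1, Pow(Add(2, Mul(2, Mul(Rational(1, 3), -1))), Rational(1, 2)))), 10) = Mul(Mul(Add(Rational(-5, 6), -56), Add(-1, Pow(Add(2, Mul(2, Rational(-1, 3))), Rational(1, 2)))), 10) = Mul(Mul(Rational(-341, 6), Add(-1, Pow(Add(2, Rational(-2, 3)), Rational(1, 2)))), 10) = Mul(Mul(Rational(-341, 6), Add(-1, Pow(Rational(4, 3), Rational(1, 2)))), 10) = Mul(Mul(Rational(-341, 6), Add(-1, Mul(Rational(2, 3), Pow(3, Rational(1, 2))))), 10) = Mul(Add(Rational(341, 6), Mul(Rational(-341, 9), Pow(3, Rational(1, 2)))), 10) = Add(Rational(1705, 3), Mul(Rational(-3410, 9), Pow(3, Rational(1, 2))))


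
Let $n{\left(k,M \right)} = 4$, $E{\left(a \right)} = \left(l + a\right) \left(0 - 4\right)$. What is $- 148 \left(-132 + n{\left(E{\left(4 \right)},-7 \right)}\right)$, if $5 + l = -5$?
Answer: $18944$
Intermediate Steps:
$l = -10$ ($l = -5 - 5 = -10$)
$E{\left(a \right)} = 40 - 4 a$ ($E{\left(a \right)} = \left(-10 + a\right) \left(0 - 4\right) = \left(-10 + a\right) \left(-4\right) = 40 - 4 a$)
$- 148 \left(-132 + n{\left(E{\left(4 \right)},-7 \right)}\right) = - 148 \left(-132 + 4\right) = \left(-148\right) \left(-128\right) = 18944$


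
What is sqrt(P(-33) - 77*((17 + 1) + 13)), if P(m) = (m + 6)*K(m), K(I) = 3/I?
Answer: I*sqrt(288530)/11 ≈ 48.832*I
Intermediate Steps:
P(m) = 3*(6 + m)/m (P(m) = (m + 6)*(3/m) = (6 + m)*(3/m) = 3*(6 + m)/m)
sqrt(P(-33) - 77*((17 + 1) + 13)) = sqrt((3 + 18/(-33)) - 77*((17 + 1) + 13)) = sqrt((3 + 18*(-1/33)) - 77*(18 + 13)) = sqrt((3 - 6/11) - 77*31) = sqrt(27/11 - 2387) = sqrt(-26230/11) = I*sqrt(288530)/11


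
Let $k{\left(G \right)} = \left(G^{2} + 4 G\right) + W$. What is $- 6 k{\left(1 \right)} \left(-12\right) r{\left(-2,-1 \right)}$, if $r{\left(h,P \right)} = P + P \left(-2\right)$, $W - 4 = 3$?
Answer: $864$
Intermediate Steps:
$W = 7$ ($W = 4 + 3 = 7$)
$k{\left(G \right)} = 7 + G^{2} + 4 G$ ($k{\left(G \right)} = \left(G^{2} + 4 G\right) + 7 = 7 + G^{2} + 4 G$)
$r{\left(h,P \right)} = - P$ ($r{\left(h,P \right)} = P - 2 P = - P$)
$- 6 k{\left(1 \right)} \left(-12\right) r{\left(-2,-1 \right)} = - 6 \left(7 + 1^{2} + 4 \cdot 1\right) \left(-12\right) \left(\left(-1\right) \left(-1\right)\right) = - 6 \left(7 + 1 + 4\right) \left(-12\right) 1 = - 6 \cdot 12 \left(-12\right) 1 = - 6 \left(\left(-144\right) 1\right) = \left(-6\right) \left(-144\right) = 864$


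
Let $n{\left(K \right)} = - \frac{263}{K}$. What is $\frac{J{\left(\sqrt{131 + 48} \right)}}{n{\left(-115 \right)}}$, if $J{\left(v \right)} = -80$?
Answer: $- \frac{9200}{263} \approx -34.981$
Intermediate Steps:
$\frac{J{\left(\sqrt{131 + 48} \right)}}{n{\left(-115 \right)}} = - \frac{80}{\left(-263\right) \frac{1}{-115}} = - \frac{80}{\left(-263\right) \left(- \frac{1}{115}\right)} = - \frac{80}{\frac{263}{115}} = \left(-80\right) \frac{115}{263} = - \frac{9200}{263}$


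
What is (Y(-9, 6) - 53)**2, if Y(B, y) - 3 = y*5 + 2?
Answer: 324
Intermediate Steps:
Y(B, y) = 5 + 5*y (Y(B, y) = 3 + (y*5 + 2) = 3 + (5*y + 2) = 3 + (2 + 5*y) = 5 + 5*y)
(Y(-9, 6) - 53)**2 = ((5 + 5*6) - 53)**2 = ((5 + 30) - 53)**2 = (35 - 53)**2 = (-18)**2 = 324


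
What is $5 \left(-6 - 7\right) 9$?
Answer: $-585$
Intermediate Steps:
$5 \left(-6 - 7\right) 9 = 5 \left(-13\right) 9 = \left(-65\right) 9 = -585$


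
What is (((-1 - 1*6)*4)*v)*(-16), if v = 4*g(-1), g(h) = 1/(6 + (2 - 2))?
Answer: 896/3 ≈ 298.67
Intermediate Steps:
g(h) = ⅙ (g(h) = 1/(6 + 0) = 1/6 = ⅙)
v = ⅔ (v = 4*(⅙) = ⅔ ≈ 0.66667)
(((-1 - 1*6)*4)*v)*(-16) = (((-1 - 1*6)*4)*(⅔))*(-16) = (((-1 - 6)*4)*(⅔))*(-16) = (-7*4*(⅔))*(-16) = -28*⅔*(-16) = -56/3*(-16) = 896/3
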